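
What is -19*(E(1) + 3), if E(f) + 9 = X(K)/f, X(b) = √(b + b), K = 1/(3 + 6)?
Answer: 114 - 19*√2/3 ≈ 105.04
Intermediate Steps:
K = ⅑ (K = 1/9 = ⅑ ≈ 0.11111)
X(b) = √2*√b (X(b) = √(2*b) = √2*√b)
E(f) = -9 + √2/(3*f) (E(f) = -9 + (√2*√(⅑))/f = -9 + (√2*(⅓))/f = -9 + (√2/3)/f = -9 + √2/(3*f))
-19*(E(1) + 3) = -19*((-9 + (⅓)*√2/1) + 3) = -19*((-9 + (⅓)*√2*1) + 3) = -19*((-9 + √2/3) + 3) = -19*(-6 + √2/3) = 114 - 19*√2/3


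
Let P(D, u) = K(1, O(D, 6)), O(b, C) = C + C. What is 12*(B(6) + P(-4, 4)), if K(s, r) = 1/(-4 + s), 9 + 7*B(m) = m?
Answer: -64/7 ≈ -9.1429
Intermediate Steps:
B(m) = -9/7 + m/7
O(b, C) = 2*C
P(D, u) = -⅓ (P(D, u) = 1/(-4 + 1) = 1/(-3) = -⅓)
12*(B(6) + P(-4, 4)) = 12*((-9/7 + (⅐)*6) - ⅓) = 12*((-9/7 + 6/7) - ⅓) = 12*(-3/7 - ⅓) = 12*(-16/21) = -64/7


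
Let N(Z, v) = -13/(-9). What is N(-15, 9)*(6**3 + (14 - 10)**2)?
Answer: 3016/9 ≈ 335.11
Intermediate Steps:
N(Z, v) = 13/9 (N(Z, v) = -13*(-1/9) = 13/9)
N(-15, 9)*(6**3 + (14 - 10)**2) = 13*(6**3 + (14 - 10)**2)/9 = 13*(216 + 4**2)/9 = 13*(216 + 16)/9 = (13/9)*232 = 3016/9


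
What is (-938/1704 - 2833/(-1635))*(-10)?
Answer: -182989/15478 ≈ -11.823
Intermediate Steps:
(-938/1704 - 2833/(-1635))*(-10) = (-938*1/1704 - 2833*(-1/1635))*(-10) = (-469/852 + 2833/1635)*(-10) = (182989/154780)*(-10) = -182989/15478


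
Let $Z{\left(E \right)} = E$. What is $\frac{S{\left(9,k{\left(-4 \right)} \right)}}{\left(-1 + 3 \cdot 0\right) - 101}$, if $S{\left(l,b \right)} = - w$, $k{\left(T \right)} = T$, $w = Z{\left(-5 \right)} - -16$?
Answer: $\frac{11}{102} \approx 0.10784$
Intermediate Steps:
$w = 11$ ($w = -5 - -16 = -5 + 16 = 11$)
$S{\left(l,b \right)} = -11$ ($S{\left(l,b \right)} = \left(-1\right) 11 = -11$)
$\frac{S{\left(9,k{\left(-4 \right)} \right)}}{\left(-1 + 3 \cdot 0\right) - 101} = \frac{1}{\left(-1 + 3 \cdot 0\right) - 101} \left(-11\right) = \frac{1}{\left(-1 + 0\right) - 101} \left(-11\right) = \frac{1}{-1 - 101} \left(-11\right) = \frac{1}{-102} \left(-11\right) = \left(- \frac{1}{102}\right) \left(-11\right) = \frac{11}{102}$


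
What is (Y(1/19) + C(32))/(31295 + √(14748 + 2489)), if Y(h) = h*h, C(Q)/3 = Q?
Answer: 98599165/32140807588 - 34657*√17237/353548883468 ≈ 0.0030549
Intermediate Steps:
C(Q) = 3*Q
Y(h) = h²
(Y(1/19) + C(32))/(31295 + √(14748 + 2489)) = ((1/19)² + 3*32)/(31295 + √(14748 + 2489)) = ((1/19)² + 96)/(31295 + √17237) = (1/361 + 96)/(31295 + √17237) = 34657/(361*(31295 + √17237))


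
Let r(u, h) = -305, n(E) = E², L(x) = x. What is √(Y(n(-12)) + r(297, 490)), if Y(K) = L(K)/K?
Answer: 4*I*√19 ≈ 17.436*I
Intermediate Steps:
Y(K) = 1 (Y(K) = K/K = 1)
√(Y(n(-12)) + r(297, 490)) = √(1 - 305) = √(-304) = 4*I*√19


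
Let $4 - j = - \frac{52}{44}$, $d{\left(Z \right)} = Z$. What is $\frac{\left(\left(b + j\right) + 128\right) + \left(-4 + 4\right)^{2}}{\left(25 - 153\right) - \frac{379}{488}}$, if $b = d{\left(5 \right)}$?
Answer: $- \frac{741760}{691273} \approx -1.073$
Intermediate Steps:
$b = 5$
$j = \frac{57}{11}$ ($j = 4 - - \frac{52}{44} = 4 - \left(-52\right) \frac{1}{44} = 4 - - \frac{13}{11} = 4 + \frac{13}{11} = \frac{57}{11} \approx 5.1818$)
$\frac{\left(\left(b + j\right) + 128\right) + \left(-4 + 4\right)^{2}}{\left(25 - 153\right) - \frac{379}{488}} = \frac{\left(\left(5 + \frac{57}{11}\right) + 128\right) + \left(-4 + 4\right)^{2}}{\left(25 - 153\right) - \frac{379}{488}} = \frac{\left(\frac{112}{11} + 128\right) + 0^{2}}{\left(25 - 153\right) - \frac{379}{488}} = \frac{\frac{1520}{11} + 0}{-128 - \frac{379}{488}} = \frac{1520}{11 \left(- \frac{62843}{488}\right)} = \frac{1520}{11} \left(- \frac{488}{62843}\right) = - \frac{741760}{691273}$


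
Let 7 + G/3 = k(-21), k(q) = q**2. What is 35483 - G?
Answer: 34181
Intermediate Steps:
G = 1302 (G = -21 + 3*(-21)**2 = -21 + 3*441 = -21 + 1323 = 1302)
35483 - G = 35483 - 1*1302 = 35483 - 1302 = 34181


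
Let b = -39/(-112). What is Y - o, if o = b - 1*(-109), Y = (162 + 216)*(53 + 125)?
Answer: 7523561/112 ≈ 67175.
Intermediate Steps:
b = 39/112 (b = -39*(-1/112) = 39/112 ≈ 0.34821)
Y = 67284 (Y = 378*178 = 67284)
o = 12247/112 (o = 39/112 - 1*(-109) = 39/112 + 109 = 12247/112 ≈ 109.35)
Y - o = 67284 - 1*12247/112 = 67284 - 12247/112 = 7523561/112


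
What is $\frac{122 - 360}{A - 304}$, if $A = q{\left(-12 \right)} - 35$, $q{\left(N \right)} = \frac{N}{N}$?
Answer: $\frac{119}{169} \approx 0.70414$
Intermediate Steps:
$q{\left(N \right)} = 1$
$A = -34$ ($A = 1 - 35 = -34$)
$\frac{122 - 360}{A - 304} = \frac{122 - 360}{-34 - 304} = - \frac{238}{-338} = \left(-238\right) \left(- \frac{1}{338}\right) = \frac{119}{169}$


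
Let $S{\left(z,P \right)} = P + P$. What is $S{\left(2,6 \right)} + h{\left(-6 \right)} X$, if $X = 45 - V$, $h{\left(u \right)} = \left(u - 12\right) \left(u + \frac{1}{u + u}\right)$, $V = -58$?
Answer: $\frac{22581}{2} \approx 11291.0$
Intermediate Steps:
$S{\left(z,P \right)} = 2 P$
$h{\left(u \right)} = \left(-12 + u\right) \left(u + \frac{1}{2 u}\right)$
$X = 103$ ($X = 45 - -58 = 45 + 58 = 103$)
$S{\left(2,6 \right)} + h{\left(-6 \right)} X = 2 \cdot 6 + \left(\frac{1}{2} + \left(-6\right)^{2} - -72 - \frac{6}{-6}\right) 103 = 12 + \left(\frac{1}{2} + 36 + 72 - -1\right) 103 = 12 + \left(\frac{1}{2} + 36 + 72 + 1\right) 103 = 12 + \frac{219}{2} \cdot 103 = 12 + \frac{22557}{2} = \frac{22581}{2}$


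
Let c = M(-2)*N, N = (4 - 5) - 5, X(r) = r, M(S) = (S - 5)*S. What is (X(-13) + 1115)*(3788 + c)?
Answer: 4081808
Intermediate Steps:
M(S) = S*(-5 + S) (M(S) = (-5 + S)*S = S*(-5 + S))
N = -6 (N = -1 - 5 = -6)
c = -84 (c = -2*(-5 - 2)*(-6) = -2*(-7)*(-6) = 14*(-6) = -84)
(X(-13) + 1115)*(3788 + c) = (-13 + 1115)*(3788 - 84) = 1102*3704 = 4081808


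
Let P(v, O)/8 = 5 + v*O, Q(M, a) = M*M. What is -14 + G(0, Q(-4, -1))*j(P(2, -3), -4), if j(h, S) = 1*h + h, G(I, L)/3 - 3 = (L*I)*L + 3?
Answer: -302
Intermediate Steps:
Q(M, a) = M²
P(v, O) = 40 + 8*O*v (P(v, O) = 8*(5 + v*O) = 8*(5 + O*v) = 40 + 8*O*v)
G(I, L) = 18 + 3*I*L² (G(I, L) = 9 + 3*((L*I)*L + 3) = 9 + 3*((I*L)*L + 3) = 9 + 3*(I*L² + 3) = 9 + 3*(3 + I*L²) = 9 + (9 + 3*I*L²) = 18 + 3*I*L²)
j(h, S) = 2*h (j(h, S) = h + h = 2*h)
-14 + G(0, Q(-4, -1))*j(P(2, -3), -4) = -14 + (18 + 3*0*((-4)²)²)*(2*(40 + 8*(-3)*2)) = -14 + (18 + 3*0*16²)*(2*(40 - 48)) = -14 + (18 + 3*0*256)*(2*(-8)) = -14 + (18 + 0)*(-16) = -14 + 18*(-16) = -14 - 288 = -302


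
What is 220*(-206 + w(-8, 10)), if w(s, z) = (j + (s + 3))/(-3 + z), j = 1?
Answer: -318120/7 ≈ -45446.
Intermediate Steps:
w(s, z) = (4 + s)/(-3 + z) (w(s, z) = (1 + (s + 3))/(-3 + z) = (1 + (3 + s))/(-3 + z) = (4 + s)/(-3 + z))
220*(-206 + w(-8, 10)) = 220*(-206 + (4 - 8)/(-3 + 10)) = 220*(-206 - 4/7) = 220*(-1446/7) = -318120/7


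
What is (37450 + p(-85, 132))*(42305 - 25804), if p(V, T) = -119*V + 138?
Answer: 787147203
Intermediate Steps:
p(V, T) = 138 - 119*V
(37450 + p(-85, 132))*(42305 - 25804) = (37450 + (138 - 119*(-85)))*(42305 - 25804) = (37450 + (138 + 10115))*16501 = (37450 + 10253)*16501 = 47703*16501 = 787147203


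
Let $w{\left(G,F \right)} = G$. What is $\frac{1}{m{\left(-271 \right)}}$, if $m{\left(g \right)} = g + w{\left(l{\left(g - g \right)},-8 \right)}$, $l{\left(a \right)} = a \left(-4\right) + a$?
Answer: $- \frac{1}{271} \approx -0.00369$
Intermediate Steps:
$l{\left(a \right)} = - 3 a$ ($l{\left(a \right)} = - 4 a + a = - 3 a$)
$m{\left(g \right)} = g$ ($m{\left(g \right)} = g - 3 \left(g - g\right) = g - 0 = g + 0 = g$)
$\frac{1}{m{\left(-271 \right)}} = \frac{1}{-271} = - \frac{1}{271}$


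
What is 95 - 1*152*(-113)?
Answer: 17271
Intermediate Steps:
95 - 1*152*(-113) = 95 - 152*(-113) = 95 + 17176 = 17271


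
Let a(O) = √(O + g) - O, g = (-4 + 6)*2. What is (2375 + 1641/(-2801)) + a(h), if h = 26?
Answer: 6577908/2801 + √30 ≈ 2353.9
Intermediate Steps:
g = 4 (g = 2*2 = 4)
a(O) = √(4 + O) - O (a(O) = √(O + 4) - O = √(4 + O) - O)
(2375 + 1641/(-2801)) + a(h) = (2375 + 1641/(-2801)) + (√(4 + 26) - 1*26) = (2375 + 1641*(-1/2801)) + (√30 - 26) = (2375 - 1641/2801) + (-26 + √30) = 6650734/2801 + (-26 + √30) = 6577908/2801 + √30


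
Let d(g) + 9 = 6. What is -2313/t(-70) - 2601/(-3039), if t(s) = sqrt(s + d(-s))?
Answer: 867/1013 + 2313*I*sqrt(73)/73 ≈ 0.85587 + 270.72*I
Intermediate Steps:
d(g) = -3 (d(g) = -9 + 6 = -3)
t(s) = sqrt(-3 + s) (t(s) = sqrt(s - 3) = sqrt(-3 + s))
-2313/t(-70) - 2601/(-3039) = -2313/sqrt(-3 - 70) - 2601/(-3039) = -2313*(-I*sqrt(73)/73) - 2601*(-1/3039) = -2313*(-I*sqrt(73)/73) + 867/1013 = -(-2313)*I*sqrt(73)/73 + 867/1013 = 2313*I*sqrt(73)/73 + 867/1013 = 867/1013 + 2313*I*sqrt(73)/73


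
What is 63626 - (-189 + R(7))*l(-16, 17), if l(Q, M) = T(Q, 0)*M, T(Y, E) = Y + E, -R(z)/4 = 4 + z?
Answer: 250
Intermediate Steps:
R(z) = -16 - 4*z (R(z) = -4*(4 + z) = -16 - 4*z)
T(Y, E) = E + Y
l(Q, M) = M*Q (l(Q, M) = (0 + Q)*M = Q*M = M*Q)
63626 - (-189 + R(7))*l(-16, 17) = 63626 - (-189 + (-16 - 4*7))*17*(-16) = 63626 - (-189 + (-16 - 28))*(-272) = 63626 - (-189 - 44)*(-272) = 63626 - (-233)*(-272) = 63626 - 1*63376 = 63626 - 63376 = 250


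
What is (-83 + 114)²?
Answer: 961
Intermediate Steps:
(-83 + 114)² = 31² = 961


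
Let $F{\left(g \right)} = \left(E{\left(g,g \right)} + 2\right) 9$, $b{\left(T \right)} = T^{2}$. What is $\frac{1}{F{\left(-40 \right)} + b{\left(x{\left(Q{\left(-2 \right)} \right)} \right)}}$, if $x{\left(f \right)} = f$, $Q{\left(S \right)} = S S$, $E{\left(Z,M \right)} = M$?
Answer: $- \frac{1}{326} \approx -0.0030675$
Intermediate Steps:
$Q{\left(S \right)} = S^{2}$
$F{\left(g \right)} = 18 + 9 g$ ($F{\left(g \right)} = \left(g + 2\right) 9 = \left(2 + g\right) 9 = 18 + 9 g$)
$\frac{1}{F{\left(-40 \right)} + b{\left(x{\left(Q{\left(-2 \right)} \right)} \right)}} = \frac{1}{\left(18 + 9 \left(-40\right)\right) + \left(\left(-2\right)^{2}\right)^{2}} = \frac{1}{\left(18 - 360\right) + 4^{2}} = \frac{1}{-342 + 16} = \frac{1}{-326} = - \frac{1}{326}$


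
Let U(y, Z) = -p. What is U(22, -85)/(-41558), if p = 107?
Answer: 107/41558 ≈ 0.0025747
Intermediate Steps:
U(y, Z) = -107 (U(y, Z) = -1*107 = -107)
U(22, -85)/(-41558) = -107/(-41558) = -107*(-1/41558) = 107/41558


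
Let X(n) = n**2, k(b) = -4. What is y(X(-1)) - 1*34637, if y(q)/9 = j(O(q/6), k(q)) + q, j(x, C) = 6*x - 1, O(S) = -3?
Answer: -34799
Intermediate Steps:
j(x, C) = -1 + 6*x
y(q) = -171 + 9*q (y(q) = 9*((-1 + 6*(-3)) + q) = 9*((-1 - 18) + q) = 9*(-19 + q) = -171 + 9*q)
y(X(-1)) - 1*34637 = (-171 + 9*(-1)**2) - 1*34637 = (-171 + 9*1) - 34637 = (-171 + 9) - 34637 = -162 - 34637 = -34799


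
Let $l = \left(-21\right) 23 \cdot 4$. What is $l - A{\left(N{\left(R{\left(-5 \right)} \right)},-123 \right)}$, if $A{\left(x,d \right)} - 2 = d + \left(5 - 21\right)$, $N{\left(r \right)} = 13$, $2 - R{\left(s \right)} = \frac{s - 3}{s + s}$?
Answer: $-1795$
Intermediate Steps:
$R{\left(s \right)} = 2 - \frac{-3 + s}{2 s}$ ($R{\left(s \right)} = 2 - \frac{s - 3}{s + s} = 2 - \frac{-3 + s}{2 s}$)
$A{\left(x,d \right)} = -14 + d$ ($A{\left(x,d \right)} = 2 + \left(d + \left(5 - 21\right)\right) = 2 + \left(d - 16\right) = 2 + \left(-16 + d\right) = -14 + d$)
$l = -1932$ ($l = \left(-483\right) 4 = -1932$)
$l - A{\left(N{\left(R{\left(-5 \right)} \right)},-123 \right)} = -1932 - \left(-14 - 123\right) = -1932 - -137 = -1932 + 137 = -1795$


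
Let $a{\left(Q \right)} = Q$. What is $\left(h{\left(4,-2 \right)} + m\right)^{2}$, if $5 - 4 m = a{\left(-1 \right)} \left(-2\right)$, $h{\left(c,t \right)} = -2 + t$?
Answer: $\frac{169}{16} \approx 10.563$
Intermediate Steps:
$m = \frac{3}{4}$ ($m = \frac{5}{4} - \frac{\left(-1\right) \left(-2\right)}{4} = \frac{5}{4} - \frac{1}{2} = \frac{3}{4} \approx 0.75$)
$\left(h{\left(4,-2 \right)} + m\right)^{2} = \left(\left(-2 - 2\right) + \frac{3}{4}\right)^{2} = \left(-4 + \frac{3}{4}\right)^{2} = \left(- \frac{13}{4}\right)^{2} = \frac{169}{16}$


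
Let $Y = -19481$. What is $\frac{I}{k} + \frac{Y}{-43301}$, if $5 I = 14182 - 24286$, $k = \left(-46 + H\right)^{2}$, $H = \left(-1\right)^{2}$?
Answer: $- \frac{80089393}{146140875} \approx -0.54803$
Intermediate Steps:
$H = 1$
$k = 2025$ ($k = \left(-46 + 1\right)^{2} = \left(-45\right)^{2} = 2025$)
$I = - \frac{10104}{5}$ ($I = \frac{14182 - 24286}{5} = \frac{1}{5} \left(-10104\right) = - \frac{10104}{5} \approx -2020.8$)
$\frac{I}{k} + \frac{Y}{-43301} = - \frac{10104}{5 \cdot 2025} - \frac{19481}{-43301} = \left(- \frac{10104}{5}\right) \frac{1}{2025} - - \frac{19481}{43301} = - \frac{3368}{3375} + \frac{19481}{43301} = - \frac{80089393}{146140875}$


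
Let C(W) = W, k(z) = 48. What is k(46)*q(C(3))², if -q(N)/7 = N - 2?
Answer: 2352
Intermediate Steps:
q(N) = 14 - 7*N (q(N) = -7*(N - 2) = -7*(-2 + N) = 14 - 7*N)
k(46)*q(C(3))² = 48*(14 - 7*3)² = 48*(14 - 21)² = 48*(-7)² = 48*49 = 2352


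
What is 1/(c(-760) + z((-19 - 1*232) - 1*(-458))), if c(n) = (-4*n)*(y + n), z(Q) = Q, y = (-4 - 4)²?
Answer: -1/2115633 ≈ -4.7267e-7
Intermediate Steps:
y = 64 (y = (-8)² = 64)
c(n) = -4*n*(64 + n) (c(n) = (-4*n)*(64 + n) = -4*n*(64 + n))
1/(c(-760) + z((-19 - 1*232) - 1*(-458))) = 1/(-4*(-760)*(64 - 760) + ((-19 - 1*232) - 1*(-458))) = 1/(-4*(-760)*(-696) + ((-19 - 232) + 458)) = 1/(-2115840 + (-251 + 458)) = 1/(-2115840 + 207) = 1/(-2115633) = -1/2115633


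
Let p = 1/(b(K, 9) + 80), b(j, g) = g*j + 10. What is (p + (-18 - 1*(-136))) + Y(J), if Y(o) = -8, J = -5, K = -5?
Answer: 4951/45 ≈ 110.02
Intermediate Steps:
b(j, g) = 10 + g*j
p = 1/45 (p = 1/((10 + 9*(-5)) + 80) = 1/((10 - 45) + 80) = 1/(-35 + 80) = 1/45 ≈ 0.022222)
(p + (-18 - 1*(-136))) + Y(J) = (1/45 + (-18 - 1*(-136))) - 8 = (1/45 + (-18 + 136)) - 8 = (1/45 + 118) - 8 = 5311/45 - 8 = 4951/45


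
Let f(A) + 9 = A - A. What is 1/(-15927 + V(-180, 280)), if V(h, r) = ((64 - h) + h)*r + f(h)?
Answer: 1/1984 ≈ 0.00050403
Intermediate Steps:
f(A) = -9 (f(A) = -9 + (A - A) = -9 + 0 = -9)
V(h, r) = -9 + 64*r (V(h, r) = ((64 - h) + h)*r - 9 = 64*r - 9 = -9 + 64*r)
1/(-15927 + V(-180, 280)) = 1/(-15927 + (-9 + 64*280)) = 1/(-15927 + (-9 + 17920)) = 1/(-15927 + 17911) = 1/1984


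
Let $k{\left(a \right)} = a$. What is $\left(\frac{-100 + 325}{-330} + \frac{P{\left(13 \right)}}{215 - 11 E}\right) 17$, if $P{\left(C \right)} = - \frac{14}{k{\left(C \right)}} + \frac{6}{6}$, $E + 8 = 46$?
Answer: $- \frac{672571}{58058} \approx -11.584$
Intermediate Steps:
$E = 38$ ($E = -8 + 46 = 38$)
$P{\left(C \right)} = 1 - \frac{14}{C}$ ($P{\left(C \right)} = - \frac{14}{C} + \frac{6}{6} = - \frac{14}{C} + 6 \cdot \frac{1}{6} = - \frac{14}{C} + 1 = 1 - \frac{14}{C}$)
$\left(\frac{-100 + 325}{-330} + \frac{P{\left(13 \right)}}{215 - 11 E}\right) 17 = \left(\frac{-100 + 325}{-330} + \frac{\frac{1}{13} \left(-14 + 13\right)}{215 - 11 \cdot 38}\right) 17 = \left(225 \left(- \frac{1}{330}\right) + \frac{\frac{1}{13} \left(-1\right)}{215 - 418}\right) 17 = \left(- \frac{15}{22} - \frac{1}{13 \left(215 - 418\right)}\right) 17 = \left(- \frac{15}{22} - \frac{1}{13 \left(-203\right)}\right) 17 = \left(- \frac{15}{22} - - \frac{1}{2639}\right) 17 = \left(- \frac{15}{22} + \frac{1}{2639}\right) 17 = \left(- \frac{39563}{58058}\right) 17 = - \frac{672571}{58058}$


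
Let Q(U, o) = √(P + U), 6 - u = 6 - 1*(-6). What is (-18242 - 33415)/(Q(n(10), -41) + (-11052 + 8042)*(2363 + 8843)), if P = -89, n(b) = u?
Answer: 116159580628/75847796506913 + 17219*I*√95/379238982534565 ≈ 0.0015315 + 4.4254e-10*I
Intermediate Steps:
u = -6 (u = 6 - (6 - 1*(-6)) = 6 - (6 + 6) = 6 - 1*12 = 6 - 12 = -6)
n(b) = -6
Q(U, o) = √(-89 + U)
(-18242 - 33415)/(Q(n(10), -41) + (-11052 + 8042)*(2363 + 8843)) = (-18242 - 33415)/(√(-89 - 6) + (-11052 + 8042)*(2363 + 8843)) = -51657/(√(-95) - 3010*11206) = -51657/(I*√95 - 33730060) = -51657/(-33730060 + I*√95)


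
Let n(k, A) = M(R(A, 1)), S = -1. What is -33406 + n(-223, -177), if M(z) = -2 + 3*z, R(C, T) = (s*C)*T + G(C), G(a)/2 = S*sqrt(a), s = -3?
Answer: -31815 - 6*I*sqrt(177) ≈ -31815.0 - 79.825*I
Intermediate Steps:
G(a) = -2*sqrt(a) (G(a) = 2*(-sqrt(a)) = -2*sqrt(a))
R(C, T) = -2*sqrt(C) - 3*C*T (R(C, T) = (-3*C)*T - 2*sqrt(C) = -3*C*T - 2*sqrt(C) = -2*sqrt(C) - 3*C*T)
n(k, A) = -2 - 9*A - 6*sqrt(A) (n(k, A) = -2 + 3*(-2*sqrt(A) - 3*A*1) = -2 + 3*(-2*sqrt(A) - 3*A) = -2 + 3*(-3*A - 2*sqrt(A)) = -2 + (-9*A - 6*sqrt(A)) = -2 - 9*A - 6*sqrt(A))
-33406 + n(-223, -177) = -33406 + (-2 - 9*(-177) - 6*I*sqrt(177)) = -33406 + (-2 + 1593 - 6*I*sqrt(177)) = -33406 + (1591 - 6*I*sqrt(177)) = -31815 - 6*I*sqrt(177)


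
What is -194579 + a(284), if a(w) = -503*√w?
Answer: -194579 - 1006*√71 ≈ -2.0306e+5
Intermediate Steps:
-194579 + a(284) = -194579 - 1006*√71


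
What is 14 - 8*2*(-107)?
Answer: 1726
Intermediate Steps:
14 - 8*2*(-107) = 14 - 16*(-107) = 14 + 1712 = 1726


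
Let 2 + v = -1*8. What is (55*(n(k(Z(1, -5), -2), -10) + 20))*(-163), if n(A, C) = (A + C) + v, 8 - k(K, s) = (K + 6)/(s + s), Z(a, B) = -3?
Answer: -313775/4 ≈ -78444.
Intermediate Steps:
k(K, s) = 8 - (6 + K)/(2*s) (k(K, s) = 8 - (K + 6)/(s + s) = 8 - (6 + K)/(2*s))
v = -10 (v = -2 - 1*8 = -2 - 8 = -10)
n(A, C) = -10 + A + C (n(A, C) = (A + C) - 10 = -10 + A + C)
(55*(n(k(Z(1, -5), -2), -10) + 20))*(-163) = (55*((-10 + (½)*(-6 - 1*(-3) + 16*(-2))/(-2) - 10) + 20))*(-163) = (55*((-10 + (½)*(-½)*(-6 + 3 - 32) - 10) + 20))*(-163) = (55*((-10 + (½)*(-½)*(-35) - 10) + 20))*(-163) = (55*((-10 + 35/4 - 10) + 20))*(-163) = (55*(-45/4 + 20))*(-163) = (55*(35/4))*(-163) = (1925/4)*(-163) = -313775/4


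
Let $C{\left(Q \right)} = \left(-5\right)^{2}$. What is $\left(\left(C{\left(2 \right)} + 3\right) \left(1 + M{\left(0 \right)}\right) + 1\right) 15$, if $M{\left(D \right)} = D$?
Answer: $435$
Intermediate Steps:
$C{\left(Q \right)} = 25$
$\left(\left(C{\left(2 \right)} + 3\right) \left(1 + M{\left(0 \right)}\right) + 1\right) 15 = \left(\left(25 + 3\right) \left(1 + 0\right) + 1\right) 15 = \left(28 \cdot 1 + 1\right) 15 = \left(28 + 1\right) 15 = 29 \cdot 15 = 435$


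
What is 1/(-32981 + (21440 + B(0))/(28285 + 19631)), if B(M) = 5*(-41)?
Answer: -47916/1580296361 ≈ -3.0321e-5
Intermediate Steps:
B(M) = -205
1/(-32981 + (21440 + B(0))/(28285 + 19631)) = 1/(-32981 + (21440 - 205)/(28285 + 19631)) = 1/(-32981 + 21235/47916) = 1/(-1580296361/47916) = -47916/1580296361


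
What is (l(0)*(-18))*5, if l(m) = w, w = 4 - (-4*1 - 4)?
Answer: -1080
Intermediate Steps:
w = 12 (w = 4 - (-4 - 4) = 4 - 1*(-8) = 4 + 8 = 12)
l(m) = 12
(l(0)*(-18))*5 = (12*(-18))*5 = -216*5 = -1080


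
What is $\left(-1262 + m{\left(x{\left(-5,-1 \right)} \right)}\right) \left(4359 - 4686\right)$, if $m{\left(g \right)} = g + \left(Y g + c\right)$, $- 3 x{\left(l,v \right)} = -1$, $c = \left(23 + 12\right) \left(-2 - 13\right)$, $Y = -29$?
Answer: $587401$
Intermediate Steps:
$c = -525$ ($c = 35 \left(-15\right) = -525$)
$x{\left(l,v \right)} = \frac{1}{3}$ ($x{\left(l,v \right)} = \left(- \frac{1}{3}\right) \left(-1\right) = \frac{1}{3}$)
$m{\left(g \right)} = -525 - 28 g$ ($m{\left(g \right)} = g - \left(525 + 29 g\right) = -525 - 28 g$)
$\left(-1262 + m{\left(x{\left(-5,-1 \right)} \right)}\right) \left(4359 - 4686\right) = \left(-1262 - \frac{1603}{3}\right) \left(4359 - 4686\right) = \left(-1262 - \frac{1603}{3}\right) \left(-327\right) = \left(- \frac{5389}{3}\right) \left(-327\right) = 587401$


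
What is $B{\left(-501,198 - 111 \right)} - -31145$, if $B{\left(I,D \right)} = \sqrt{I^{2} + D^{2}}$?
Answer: $31145 + 39 \sqrt{170} \approx 31654.0$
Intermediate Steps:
$B{\left(I,D \right)} = \sqrt{D^{2} + I^{2}}$
$B{\left(-501,198 - 111 \right)} - -31145 = \sqrt{\left(198 - 111\right)^{2} + \left(-501\right)^{2}} - -31145 = \sqrt{87^{2} + 251001} + 31145 = \sqrt{7569 + 251001} + 31145 = \sqrt{258570} + 31145 = 39 \sqrt{170} + 31145 = 31145 + 39 \sqrt{170}$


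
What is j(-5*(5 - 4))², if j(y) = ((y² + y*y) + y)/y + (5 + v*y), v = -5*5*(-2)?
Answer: 64516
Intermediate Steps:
v = 50 (v = -25*(-2) = 50)
j(y) = 5 + 50*y + (y + 2*y²)/y (j(y) = ((y² + y*y) + y)/y + (5 + 50*y) = ((y² + y²) + y)/y + (5 + 50*y) = (2*y² + y)/y + (5 + 50*y) = (y + 2*y²)/y + (5 + 50*y) = 5 + 50*y + (y + 2*y²)/y)
j(-5*(5 - 4))² = (6 + 52*(-5*(5 - 4)))² = (6 + 52*(-5*1))² = (6 + 52*(-5))² = (6 - 260)² = (-254)² = 64516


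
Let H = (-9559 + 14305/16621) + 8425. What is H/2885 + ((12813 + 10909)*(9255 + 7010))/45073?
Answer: 18500710576472693/2161321790705 ≈ 8559.9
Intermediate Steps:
H = -18833909/16621 (H = (-9559 + 14305*(1/16621)) + 8425 = (-9559 + 14305/16621) + 8425 = -158865834/16621 + 8425 = -18833909/16621 ≈ -1133.1)
H/2885 + ((12813 + 10909)*(9255 + 7010))/45073 = -18833909/16621/2885 + ((12813 + 10909)*(9255 + 7010))/45073 = -18833909/16621*1/2885 + (23722*16265)*(1/45073) = -18833909/47951585 + 385838330*(1/45073) = -18833909/47951585 + 385838330/45073 = 18500710576472693/2161321790705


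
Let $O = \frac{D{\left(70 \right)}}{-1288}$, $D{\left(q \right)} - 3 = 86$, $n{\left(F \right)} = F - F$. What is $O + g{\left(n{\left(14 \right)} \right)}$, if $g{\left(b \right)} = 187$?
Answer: $\frac{240767}{1288} \approx 186.93$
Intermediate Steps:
$n{\left(F \right)} = 0$
$D{\left(q \right)} = 89$ ($D{\left(q \right)} = 3 + 86 = 89$)
$O = - \frac{89}{1288}$ ($O = \frac{89}{-1288} = 89 \left(- \frac{1}{1288}\right) = - \frac{89}{1288} \approx -0.069099$)
$O + g{\left(n{\left(14 \right)} \right)} = - \frac{89}{1288} + 187 = \frac{240767}{1288}$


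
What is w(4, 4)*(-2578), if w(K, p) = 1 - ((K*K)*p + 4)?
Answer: 172726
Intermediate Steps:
w(K, p) = -3 - p*K**2 (w(K, p) = 1 - (K**2*p + 4) = 1 - (p*K**2 + 4) = 1 - (4 + p*K**2) = 1 + (-4 - p*K**2) = -3 - p*K**2)
w(4, 4)*(-2578) = (-3 - 1*4*4**2)*(-2578) = (-3 - 1*4*16)*(-2578) = (-3 - 64)*(-2578) = -67*(-2578) = 172726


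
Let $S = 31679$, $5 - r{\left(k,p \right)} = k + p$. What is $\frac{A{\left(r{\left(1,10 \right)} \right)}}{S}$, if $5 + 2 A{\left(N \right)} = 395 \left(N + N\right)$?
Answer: $- \frac{4745}{63358} \approx -0.074892$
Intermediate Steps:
$r{\left(k,p \right)} = 5 - k - p$ ($r{\left(k,p \right)} = 5 - \left(k + p\right) = 5 - k - p$)
$A{\left(N \right)} = - \frac{5}{2} + 395 N$ ($A{\left(N \right)} = - \frac{5}{2} + \frac{395 \left(N + N\right)}{2} = - \frac{5}{2} + \frac{395 \cdot 2 N}{2} = - \frac{5}{2} + \frac{790 N}{2} = - \frac{5}{2} + 395 N$)
$\frac{A{\left(r{\left(1,10 \right)} \right)}}{S} = \frac{- \frac{5}{2} + 395 \left(5 - 1 - 10\right)}{31679} = \left(- \frac{5}{2} + 395 \left(5 - 1 - 10\right)\right) \frac{1}{31679} = \left(- \frac{5}{2} + 395 \left(-6\right)\right) \frac{1}{31679} = \left(- \frac{5}{2} - 2370\right) \frac{1}{31679} = \left(- \frac{4745}{2}\right) \frac{1}{31679} = - \frac{4745}{63358}$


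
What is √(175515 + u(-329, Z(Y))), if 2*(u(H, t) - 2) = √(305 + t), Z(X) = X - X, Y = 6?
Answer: √(702068 + 2*√305)/2 ≈ 418.96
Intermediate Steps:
Z(X) = 0
u(H, t) = 2 + √(305 + t)/2
√(175515 + u(-329, Z(Y))) = √(175515 + (2 + √(305 + 0)/2)) = √(175515 + (2 + √305/2)) = √(175517 + √305/2)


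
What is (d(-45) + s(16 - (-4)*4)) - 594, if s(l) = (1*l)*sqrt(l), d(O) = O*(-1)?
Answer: -549 + 128*sqrt(2) ≈ -367.98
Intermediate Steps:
d(O) = -O
s(l) = l**(3/2) (s(l) = l*sqrt(l) = l**(3/2))
(d(-45) + s(16 - (-4)*4)) - 594 = (-1*(-45) + (16 - (-4)*4)**(3/2)) - 594 = (45 + (16 - 1*(-16))**(3/2)) - 594 = (45 + (16 + 16)**(3/2)) - 594 = (45 + 32**(3/2)) - 594 = (45 + 128*sqrt(2)) - 594 = -549 + 128*sqrt(2)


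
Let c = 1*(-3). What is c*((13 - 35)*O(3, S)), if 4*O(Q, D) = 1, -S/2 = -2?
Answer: 33/2 ≈ 16.500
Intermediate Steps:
S = 4 (S = -2*(-2) = 4)
O(Q, D) = 1/4 (O(Q, D) = (1/4)*1 = 1/4)
c = -3
c*((13 - 35)*O(3, S)) = -3*(13 - 35)/4 = -(-66)/4 = -3*(-11/2) = 33/2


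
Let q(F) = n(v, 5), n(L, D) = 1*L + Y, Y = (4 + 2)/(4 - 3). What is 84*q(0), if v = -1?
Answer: 420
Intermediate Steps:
Y = 6 (Y = 6/1 = 6*1 = 6)
n(L, D) = 6 + L (n(L, D) = 1*L + 6 = L + 6 = 6 + L)
q(F) = 5 (q(F) = 6 - 1 = 5)
84*q(0) = 84*5 = 420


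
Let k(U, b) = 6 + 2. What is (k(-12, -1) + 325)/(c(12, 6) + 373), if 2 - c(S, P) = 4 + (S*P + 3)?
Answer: 9/8 ≈ 1.1250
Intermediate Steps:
k(U, b) = 8
c(S, P) = -5 - P*S (c(S, P) = 2 - (4 + (S*P + 3)) = 2 - (4 + (P*S + 3)) = 2 - (4 + (3 + P*S)) = 2 - (7 + P*S) = 2 + (-7 - P*S) = -5 - P*S)
(k(-12, -1) + 325)/(c(12, 6) + 373) = (8 + 325)/((-5 - 1*6*12) + 373) = 333/((-5 - 72) + 373) = 333/(-77 + 373) = 333/296 = 333*(1/296) = 9/8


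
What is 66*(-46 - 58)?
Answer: -6864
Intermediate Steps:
66*(-46 - 58) = 66*(-104) = -6864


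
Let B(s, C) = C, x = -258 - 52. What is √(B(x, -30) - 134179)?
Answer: I*√134209 ≈ 366.35*I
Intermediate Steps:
x = -310
√(B(x, -30) - 134179) = √(-30 - 134179) = √(-134209) = I*√134209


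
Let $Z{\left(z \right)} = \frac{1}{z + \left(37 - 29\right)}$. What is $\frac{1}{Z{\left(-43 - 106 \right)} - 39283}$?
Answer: $- \frac{141}{5538904} \approx -2.5456 \cdot 10^{-5}$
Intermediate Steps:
$Z{\left(z \right)} = \frac{1}{8 + z}$ ($Z{\left(z \right)} = \frac{1}{z + 8} = \frac{1}{8 + z}$)
$\frac{1}{Z{\left(-43 - 106 \right)} - 39283} = \frac{1}{\frac{1}{8 - 149} - 39283} = \frac{1}{\frac{1}{-141} - 39283} = \frac{1}{- \frac{1}{141} - 39283} = \frac{1}{- \frac{5538904}{141}} = - \frac{141}{5538904}$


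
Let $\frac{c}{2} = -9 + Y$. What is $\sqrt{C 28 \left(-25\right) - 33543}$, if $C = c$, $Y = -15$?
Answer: $\sqrt{57} \approx 7.5498$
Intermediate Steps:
$c = -48$ ($c = 2 \left(-9 - 15\right) = 2 \left(-24\right) = -48$)
$C = -48$
$\sqrt{C 28 \left(-25\right) - 33543} = \sqrt{\left(-48\right) 28 \left(-25\right) - 33543} = \sqrt{\left(-1344\right) \left(-25\right) - 33543} = \sqrt{33600 - 33543} = \sqrt{57}$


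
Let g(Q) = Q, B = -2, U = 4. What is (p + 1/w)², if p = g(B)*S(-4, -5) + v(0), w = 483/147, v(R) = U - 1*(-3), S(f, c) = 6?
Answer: 11664/529 ≈ 22.049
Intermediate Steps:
v(R) = 7 (v(R) = 4 - 1*(-3) = 4 + 3 = 7)
w = 23/7 (w = 483*(1/147) = 23/7 ≈ 3.2857)
p = -5 (p = -2*6 + 7 = -12 + 7 = -5)
(p + 1/w)² = (-5 + 1/(23/7))² = (-5 + 7/23)² = (-108/23)² = 11664/529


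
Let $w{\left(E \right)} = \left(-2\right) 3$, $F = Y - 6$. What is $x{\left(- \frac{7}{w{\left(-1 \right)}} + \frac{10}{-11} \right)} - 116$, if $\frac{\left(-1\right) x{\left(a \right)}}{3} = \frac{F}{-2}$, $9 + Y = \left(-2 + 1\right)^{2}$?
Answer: $-137$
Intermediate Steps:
$Y = -8$ ($Y = -9 + \left(-2 + 1\right)^{2} = -9 + \left(-1\right)^{2} = -9 + 1 = -8$)
$F = -14$ ($F = -8 - 6 = -14$)
$w{\left(E \right)} = -6$
$x{\left(a \right)} = -21$ ($x{\left(a \right)} = - 3 \left(- \frac{14}{-2}\right) = - 3 \left(\left(-14\right) \left(- \frac{1}{2}\right)\right) = \left(-3\right) 7 = -21$)
$x{\left(- \frac{7}{w{\left(-1 \right)}} + \frac{10}{-11} \right)} - 116 = -21 - 116 = -137$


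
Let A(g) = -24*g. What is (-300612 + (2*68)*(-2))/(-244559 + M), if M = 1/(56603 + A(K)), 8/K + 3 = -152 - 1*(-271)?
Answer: 123470683019/100357170093 ≈ 1.2303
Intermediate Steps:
K = 2/29 (K = 8/(-3 + (-152 - 1*(-271))) = 8/(-3 + (-152 + 271)) = 8/(-3 + 119) = 8/116 = 8*(1/116) = 2/29 ≈ 0.068966)
M = 29/1641439 (M = 1/(56603 - 24*2/29) = 1/(56603 - 48/29) = 1/(1641439/29) = 29/1641439 ≈ 1.7667e-5)
(-300612 + (2*68)*(-2))/(-244559 + M) = (-300612 + (2*68)*(-2))/(-244559 + 29/1641439) = (-300612 + 136*(-2))/(-401428680372/1641439) = (-300612 - 272)*(-1641439/401428680372) = -300884*(-1641439/401428680372) = 123470683019/100357170093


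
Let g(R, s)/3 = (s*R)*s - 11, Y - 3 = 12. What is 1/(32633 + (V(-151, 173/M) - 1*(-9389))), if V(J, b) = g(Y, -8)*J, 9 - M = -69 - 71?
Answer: -1/387875 ≈ -2.5781e-6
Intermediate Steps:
Y = 15 (Y = 3 + 12 = 15)
g(R, s) = -33 + 3*R*s² (g(R, s) = 3*((s*R)*s - 11) = 3*((R*s)*s - 11) = 3*(R*s² - 11) = 3*(-11 + R*s²) = -33 + 3*R*s²)
M = 149 (M = 9 - (-69 - 71) = 9 - 1*(-140) = 9 + 140 = 149)
V(J, b) = 2847*J (V(J, b) = (-33 + 3*15*(-8)²)*J = (-33 + 3*15*64)*J = (-33 + 2880)*J = 2847*J)
1/(32633 + (V(-151, 173/M) - 1*(-9389))) = 1/(32633 + (2847*(-151) - 1*(-9389))) = 1/(32633 + (-429897 + 9389)) = 1/(32633 - 420508) = 1/(-387875) = -1/387875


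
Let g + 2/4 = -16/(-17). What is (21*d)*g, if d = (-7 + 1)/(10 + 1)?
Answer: -945/187 ≈ -5.0535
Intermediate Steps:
g = 15/34 (g = -1/2 - 16/(-17) = -1/2 - 16*(-1/17) = -1/2 + 16/17 = 15/34 ≈ 0.44118)
d = -6/11 ≈ -0.54545
(21*d)*g = (21*(-6/11))*(15/34) = -126/11*15/34 = -945/187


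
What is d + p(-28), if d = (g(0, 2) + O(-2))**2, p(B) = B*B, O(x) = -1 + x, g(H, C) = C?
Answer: 785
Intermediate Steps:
p(B) = B**2
d = 1 (d = (2 + (-1 - 2))**2 = (2 - 3)**2 = (-1)**2 = 1)
d + p(-28) = 1 + (-28)**2 = 1 + 784 = 785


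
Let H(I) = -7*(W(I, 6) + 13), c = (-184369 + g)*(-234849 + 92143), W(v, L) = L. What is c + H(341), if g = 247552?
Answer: -9016593331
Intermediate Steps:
c = -9016593198 (c = (-184369 + 247552)*(-234849 + 92143) = 63183*(-142706) = -9016593198)
H(I) = -133 (H(I) = -7*(6 + 13) = -7*19 = -133)
c + H(341) = -9016593198 - 133 = -9016593331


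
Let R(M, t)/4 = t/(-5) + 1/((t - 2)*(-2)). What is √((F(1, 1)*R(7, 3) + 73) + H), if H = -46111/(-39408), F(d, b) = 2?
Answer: √158623640745/49260 ≈ 8.0852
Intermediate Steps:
H = 46111/39408 (H = -46111*(-1/39408) = 46111/39408 ≈ 1.1701)
R(M, t) = -2/(-2 + t) - 4*t/5 (R(M, t) = 4*(t/(-5) + 1/((t - 2)*(-2))) = 4*(t*(-⅕) - ½/(-2 + t)) = 4*(-t/5 - 1/(2*(-2 + t))) = 4*(-1/(2*(-2 + t)) - t/5) = -2/(-2 + t) - 4*t/5)
√((F(1, 1)*R(7, 3) + 73) + H) = √((2*(2*(-5 - 2*3² + 4*3)/(5*(-2 + 3))) + 73) + 46111/39408) = √((2*((⅖)*(-5 - 2*9 + 12)/1) + 73) + 46111/39408) = √((2*((⅖)*1*(-5 - 18 + 12)) + 73) + 46111/39408) = √((2*((⅖)*1*(-11)) + 73) + 46111/39408) = √((2*(-22/5) + 73) + 46111/39408) = √((-44/5 + 73) + 46111/39408) = √(321/5 + 46111/39408) = √(12880523/197040) = √158623640745/49260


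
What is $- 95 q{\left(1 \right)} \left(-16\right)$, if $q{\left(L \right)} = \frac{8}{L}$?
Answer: $12160$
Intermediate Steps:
$- 95 q{\left(1 \right)} \left(-16\right) = - 95 \cdot \frac{8}{1} \left(-16\right) = - 95 \cdot 8 \cdot 1 \left(-16\right) = \left(-95\right) 8 \left(-16\right) = \left(-760\right) \left(-16\right) = 12160$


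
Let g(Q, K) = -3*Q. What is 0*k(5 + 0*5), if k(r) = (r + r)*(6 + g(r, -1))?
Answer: 0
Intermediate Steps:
k(r) = 2*r*(6 - 3*r) (k(r) = (r + r)*(6 - 3*r) = (2*r)*(6 - 3*r) = 2*r*(6 - 3*r))
0*k(5 + 0*5) = 0*(6*(5 + 0*5)*(2 - (5 + 0*5))) = 0*(6*(5 + 0)*(2 - (5 + 0))) = 0*(6*5*(2 - 1*5)) = 0*(6*5*(2 - 5)) = 0*(6*5*(-3)) = 0*(-90) = 0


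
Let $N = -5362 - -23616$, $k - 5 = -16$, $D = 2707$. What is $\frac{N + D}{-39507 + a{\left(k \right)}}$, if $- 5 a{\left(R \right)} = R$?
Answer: $- \frac{104805}{197524} \approx -0.53059$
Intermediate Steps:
$k = -11$ ($k = 5 - 16 = -11$)
$a{\left(R \right)} = - \frac{R}{5}$
$N = 18254$ ($N = -5362 + 23616 = 18254$)
$\frac{N + D}{-39507 + a{\left(k \right)}} = \frac{18254 + 2707}{-39507 - - \frac{11}{5}} = \frac{20961}{-39507 + \frac{11}{5}} = \frac{20961}{- \frac{197524}{5}} = 20961 \left(- \frac{5}{197524}\right) = - \frac{104805}{197524}$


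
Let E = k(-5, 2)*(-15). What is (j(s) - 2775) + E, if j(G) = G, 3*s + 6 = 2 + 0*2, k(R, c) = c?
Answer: -8419/3 ≈ -2806.3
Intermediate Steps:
E = -30 (E = 2*(-15) = -30)
s = -4/3 (s = -2 + (2 + 0*2)/3 = -2 + (2 + 0)/3 = -2 + (⅓)*2 = -2 + ⅔ = -4/3 ≈ -1.3333)
(j(s) - 2775) + E = (-4/3 - 2775) - 30 = -8329/3 - 30 = -8419/3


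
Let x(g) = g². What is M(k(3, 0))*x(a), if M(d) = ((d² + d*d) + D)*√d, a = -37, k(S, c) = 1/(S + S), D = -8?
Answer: -195767*√6/108 ≈ -4440.1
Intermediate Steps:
k(S, c) = 1/(2*S)
M(d) = √d*(-8 + 2*d²) (M(d) = ((d² + d*d) - 8)*√d = ((d² + d²) - 8)*√d = (2*d² - 8)*√d = (-8 + 2*d²)*√d = √d*(-8 + 2*d²))
M(k(3, 0))*x(a) = (2*√((½)/3)*(-4 + ((½)/3)²))*(-37)² = (2*√((½)*(⅓))*(-4 + ((½)*(⅓))²))*1369 = (2*√(⅙)*(-4 + (⅙)²))*1369 = (2*(√6/6)*(-4 + 1/36))*1369 = (2*(√6/6)*(-143/36))*1369 = -143*√6/108*1369 = -195767*√6/108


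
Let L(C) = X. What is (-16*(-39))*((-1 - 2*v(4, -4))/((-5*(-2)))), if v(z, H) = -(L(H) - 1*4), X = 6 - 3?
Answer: -936/5 ≈ -187.20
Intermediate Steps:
X = 3
L(C) = 3
v(z, H) = 1 (v(z, H) = -(3 - 1*4) = -(3 - 4) = -1*(-1) = 1)
(-16*(-39))*((-1 - 2*v(4, -4))/((-5*(-2)))) = (-16*(-39))*((-1 - 2*1)/((-5*(-2)))) = 624*((-1 - 2)/10) = 624*(-3*1/10) = 624*(-3/10) = -936/5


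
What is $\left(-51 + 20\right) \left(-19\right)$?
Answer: $589$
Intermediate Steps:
$\left(-51 + 20\right) \left(-19\right) = \left(-31\right) \left(-19\right) = 589$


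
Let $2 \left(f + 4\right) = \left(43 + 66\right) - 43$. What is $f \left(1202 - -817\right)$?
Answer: $58551$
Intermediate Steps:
$f = 29$ ($f = -4 + \frac{\left(43 + 66\right) - 43}{2} = -4 + \frac{109 - 43}{2} = -4 + \frac{1}{2} \cdot 66 = -4 + 33 = 29$)
$f \left(1202 - -817\right) = 29 \left(1202 - -817\right) = 29 \left(1202 + 817\right) = 29 \cdot 2019 = 58551$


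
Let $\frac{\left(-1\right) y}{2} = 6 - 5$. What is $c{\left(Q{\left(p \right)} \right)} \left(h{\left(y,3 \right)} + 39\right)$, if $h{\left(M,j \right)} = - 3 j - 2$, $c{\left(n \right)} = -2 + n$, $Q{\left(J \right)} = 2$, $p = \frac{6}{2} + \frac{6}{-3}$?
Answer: $0$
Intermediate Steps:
$p = 1$ ($p = 6 \cdot \frac{1}{2} + 6 \left(- \frac{1}{3}\right) = 3 - 2 = 1$)
$y = -2$ ($y = - 2 \left(6 - 5\right) = \left(-2\right) 1 = -2$)
$h{\left(M,j \right)} = -2 - 3 j$
$c{\left(Q{\left(p \right)} \right)} \left(h{\left(y,3 \right)} + 39\right) = \left(-2 + 2\right) \left(\left(-2 - 9\right) + 39\right) = 0 \left(\left(-2 - 9\right) + 39\right) = 0 \left(-11 + 39\right) = 0 \cdot 28 = 0$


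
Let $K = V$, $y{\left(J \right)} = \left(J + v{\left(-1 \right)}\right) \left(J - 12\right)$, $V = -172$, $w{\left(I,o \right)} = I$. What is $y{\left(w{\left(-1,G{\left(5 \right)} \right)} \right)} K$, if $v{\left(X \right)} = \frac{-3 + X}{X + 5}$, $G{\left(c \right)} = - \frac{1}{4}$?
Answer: $-4472$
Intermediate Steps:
$G{\left(c \right)} = - \frac{1}{4}$ ($G{\left(c \right)} = \left(-1\right) \frac{1}{4} = - \frac{1}{4}$)
$v{\left(X \right)} = \frac{-3 + X}{5 + X}$
$y{\left(J \right)} = \left(-1 + J\right) \left(-12 + J\right)$ ($y{\left(J \right)} = \left(J + \frac{-3 - 1}{5 - 1}\right) \left(J - 12\right) = \left(J + \frac{1}{4} \left(-4\right)\right) \left(-12 + J\right) = \left(J - 1\right) \left(-12 + J\right) = \left(-1 + J\right) \left(-12 + J\right)$)
$K = -172$
$y{\left(w{\left(-1,G{\left(5 \right)} \right)} \right)} K = \left(12 + \left(-1\right)^{2} - -13\right) \left(-172\right) = \left(12 + 1 + 13\right) \left(-172\right) = 26 \left(-172\right) = -4472$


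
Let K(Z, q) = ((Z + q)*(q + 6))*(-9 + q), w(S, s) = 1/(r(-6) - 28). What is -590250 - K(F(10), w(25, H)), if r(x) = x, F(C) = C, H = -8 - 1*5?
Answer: -23178059181/39304 ≈ -5.8971e+5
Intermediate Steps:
H = -13 (H = -8 - 5 = -13)
w(S, s) = -1/34 (w(S, s) = 1/(-6 - 28) = 1/(-34) = -1/34)
K(Z, q) = (-9 + q)*(6 + q)*(Z + q) (K(Z, q) = ((Z + q)*(6 + q))*(-9 + q) = ((6 + q)*(Z + q))*(-9 + q) = (-9 + q)*(6 + q)*(Z + q))
-590250 - K(F(10), w(25, H)) = -590250 - ((-1/34)**3 - 54*10 - 54*(-1/34) - 3*(-1/34)**2 + 10*(-1/34)**2 - 3*10*(-1/34)) = -590250 - (-1/39304 - 540 + 27/17 - 3*1/1156 + 10*(1/1156) + 15/17) = -590250 - (-1/39304 - 540 + 27/17 - 3/1156 + 5/578 + 15/17) = -590250 - 1*(-21126819/39304) = -590250 + 21126819/39304 = -23178059181/39304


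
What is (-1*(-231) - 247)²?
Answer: 256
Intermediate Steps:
(-1*(-231) - 247)² = (231 - 247)² = (-16)² = 256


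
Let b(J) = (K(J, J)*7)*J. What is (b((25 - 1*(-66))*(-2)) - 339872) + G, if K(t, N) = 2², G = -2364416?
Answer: -2709384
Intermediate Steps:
K(t, N) = 4
b(J) = 28*J (b(J) = (4*7)*J = 28*J)
(b((25 - 1*(-66))*(-2)) - 339872) + G = (28*((25 - 1*(-66))*(-2)) - 339872) - 2364416 = (28*((25 + 66)*(-2)) - 339872) - 2364416 = (28*(91*(-2)) - 339872) - 2364416 = (28*(-182) - 339872) - 2364416 = (-5096 - 339872) - 2364416 = -344968 - 2364416 = -2709384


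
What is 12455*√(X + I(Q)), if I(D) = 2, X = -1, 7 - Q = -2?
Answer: 12455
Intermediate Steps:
Q = 9 (Q = 7 - 1*(-2) = 7 + 2 = 9)
12455*√(X + I(Q)) = 12455*√(-1 + 2) = 12455*√1 = 12455*1 = 12455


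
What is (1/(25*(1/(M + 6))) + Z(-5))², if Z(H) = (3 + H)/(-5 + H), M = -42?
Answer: 961/625 ≈ 1.5376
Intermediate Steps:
Z(H) = (3 + H)/(-5 + H)
(1/(25*(1/(M + 6))) + Z(-5))² = (1/(25*(1/(-42 + 6))) + (3 - 5)/(-5 - 5))² = (1/(25*(1/(-36))) - 2/(-10))² = (1/(25*(-1/36)) - ⅒*(-2))² = ((1/25)*(-36) + ⅕)² = (-36/25 + ⅕)² = (-31/25)² = 961/625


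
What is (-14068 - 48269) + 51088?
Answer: -11249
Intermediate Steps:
(-14068 - 48269) + 51088 = -62337 + 51088 = -11249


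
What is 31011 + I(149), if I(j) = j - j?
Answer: 31011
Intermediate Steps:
I(j) = 0
31011 + I(149) = 31011 + 0 = 31011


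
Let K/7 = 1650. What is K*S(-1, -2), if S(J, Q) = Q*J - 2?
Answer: 0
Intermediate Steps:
S(J, Q) = -2 + J*Q (S(J, Q) = J*Q - 2 = -2 + J*Q)
K = 11550 (K = 7*1650 = 11550)
K*S(-1, -2) = 11550*(-2 - 1*(-2)) = 11550*(-2 + 2) = 11550*0 = 0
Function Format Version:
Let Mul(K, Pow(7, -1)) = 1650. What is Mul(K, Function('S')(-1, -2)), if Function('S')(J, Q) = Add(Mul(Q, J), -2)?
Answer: 0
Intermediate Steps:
Function('S')(J, Q) = Add(-2, Mul(J, Q)) (Function('S')(J, Q) = Add(Mul(J, Q), -2) = Add(-2, Mul(J, Q)))
K = 11550 (K = Mul(7, 1650) = 11550)
Mul(K, Function('S')(-1, -2)) = Mul(11550, Add(-2, Mul(-1, -2))) = Mul(11550, Add(-2, 2)) = Mul(11550, 0) = 0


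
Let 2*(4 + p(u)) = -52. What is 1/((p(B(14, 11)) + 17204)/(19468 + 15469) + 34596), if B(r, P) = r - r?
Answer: 1127/38990246 ≈ 2.8905e-5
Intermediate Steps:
B(r, P) = 0
p(u) = -30 (p(u) = -4 + (½)*(-52) = -4 - 26 = -30)
1/((p(B(14, 11)) + 17204)/(19468 + 15469) + 34596) = 1/((-30 + 17204)/(19468 + 15469) + 34596) = 1/(17174/34937 + 34596) = 1/(17174*(1/34937) + 34596) = 1/(554/1127 + 34596) = 1/(38990246/1127) = 1127/38990246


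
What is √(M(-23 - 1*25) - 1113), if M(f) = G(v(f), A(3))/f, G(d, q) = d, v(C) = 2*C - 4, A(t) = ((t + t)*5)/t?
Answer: I*√39993/6 ≈ 33.33*I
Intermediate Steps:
A(t) = 10 (A(t) = ((2*t)*5)/t = (10*t)/t = 10)
v(C) = -4 + 2*C
M(f) = (-4 + 2*f)/f
√(M(-23 - 1*25) - 1113) = √((2 - 4/(-23 - 1*25)) - 1113) = √((2 - 4/(-23 - 25)) - 1113) = √((2 - 4/(-48)) - 1113) = √((2 - 4*(-1/48)) - 1113) = √((2 + 1/12) - 1113) = √(25/12 - 1113) = √(-13331/12) = I*√39993/6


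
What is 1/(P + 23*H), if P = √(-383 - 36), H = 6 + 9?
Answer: 345/119444 - I*√419/119444 ≈ 0.0028884 - 0.00017137*I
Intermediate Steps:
H = 15
P = I*√419 (P = √(-419) = I*√419 ≈ 20.469*I)
1/(P + 23*H) = 1/(I*√419 + 23*15) = 1/(I*√419 + 345) = 1/(345 + I*√419)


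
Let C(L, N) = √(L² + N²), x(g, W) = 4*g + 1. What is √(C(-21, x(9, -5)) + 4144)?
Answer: √(4144 + √1810) ≈ 64.703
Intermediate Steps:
x(g, W) = 1 + 4*g
√(C(-21, x(9, -5)) + 4144) = √(√((-21)² + (1 + 4*9)²) + 4144) = √(√(441 + (1 + 36)²) + 4144) = √(√(441 + 37²) + 4144) = √(√(441 + 1369) + 4144) = √(√1810 + 4144) = √(4144 + √1810)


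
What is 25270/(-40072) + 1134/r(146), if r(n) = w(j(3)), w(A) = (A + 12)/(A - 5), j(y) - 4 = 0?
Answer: -2865373/40072 ≈ -71.506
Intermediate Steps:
j(y) = 4 (j(y) = 4 + 0 = 4)
w(A) = (12 + A)/(-5 + A)
r(n) = -16 (r(n) = (12 + 4)/(-5 + 4) = 16/(-1) = -1*16 = -16)
25270/(-40072) + 1134/r(146) = 25270/(-40072) + 1134/(-16) = 25270*(-1/40072) + 1134*(-1/16) = -12635/20036 - 567/8 = -2865373/40072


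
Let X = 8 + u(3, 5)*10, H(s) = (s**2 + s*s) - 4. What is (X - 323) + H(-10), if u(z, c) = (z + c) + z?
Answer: -9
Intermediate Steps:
u(z, c) = c + 2*z (u(z, c) = (c + z) + z = c + 2*z)
H(s) = -4 + 2*s**2 (H(s) = (s**2 + s**2) - 4 = 2*s**2 - 4 = -4 + 2*s**2)
X = 118 (X = 8 + (5 + 2*3)*10 = 8 + (5 + 6)*10 = 8 + 11*10 = 8 + 110 = 118)
(X - 323) + H(-10) = (118 - 323) + (-4 + 2*(-10)**2) = -205 + (-4 + 2*100) = -205 + (-4 + 200) = -205 + 196 = -9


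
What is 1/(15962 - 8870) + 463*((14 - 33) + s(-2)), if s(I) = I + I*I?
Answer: -55821131/7092 ≈ -7871.0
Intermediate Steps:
s(I) = I + I²
1/(15962 - 8870) + 463*((14 - 33) + s(-2)) = 1/(15962 - 8870) + 463*((14 - 33) - 2*(1 - 2)) = 1/7092 + 463*(-19 - 2*(-1)) = 1/7092 + 463*(-19 + 2) = 1/7092 + 463*(-17) = 1/7092 - 7871 = -55821131/7092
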